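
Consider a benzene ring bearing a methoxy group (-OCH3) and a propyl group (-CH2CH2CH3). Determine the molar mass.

150.22 g/mol

Atom tally by fragment:
  benzene ring core → C:6 H:6
  (− 2 ring H displaced by substituents)
  + OCH3 → C:1 H:3 O:1
  + CH2CH2CH3 → C:3 H:7
Element totals:
  C: 10
  H: 14
  O: 1
Molecular formula: C10H14O.
  M = 10(12.011) + 14(1.008) + 15.999
    = 120.110 + 14.112 + 15.999 = 150.221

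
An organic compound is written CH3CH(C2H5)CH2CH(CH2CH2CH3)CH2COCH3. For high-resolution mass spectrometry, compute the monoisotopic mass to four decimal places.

Atom tally by fragment:
  CH3 → C:1 H:3
  CH(C2H5) → C:3 H:6
  CH2 → C:1 H:2
  CH(CH2CH2CH3) → C:4 H:8
  CH2COCH3 → C:3 H:5 O:1
Element totals:
  C: 12
  H: 24
  O: 1
Molecular formula: C12H24O.
  M = 12(12.0) + 24(1.007825) + 15.994915
    = 144.000000 + 24.187800 + 15.994915 = 184.182715

184.1827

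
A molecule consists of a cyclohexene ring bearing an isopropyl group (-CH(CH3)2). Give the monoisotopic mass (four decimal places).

Atom tally by fragment:
  cyclohexene ring core → C:6 H:10
  (− 1 ring H displaced by substituents)
  + CH(CH3)2 → C:3 H:7
Element totals:
  C: 9
  H: 16
Molecular formula: C9H16.
  M = 9(12.0) + 16(1.007825)
    = 108.000000 + 16.125200 = 124.125200

124.1252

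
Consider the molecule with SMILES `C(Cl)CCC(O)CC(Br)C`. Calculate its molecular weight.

Atom tally by fragment:
  ClCH2 → C:1 H:2 Cl:1
  CH2 → C:1 H:2
  CH2 → C:1 H:2
  CH(OH) → C:1 H:2 O:1
  CH2 → C:1 H:2
  CH(Br) → C:1 H:1 Br:1
  CH3 → C:1 H:3
Element totals:
  C: 7
  H: 14
  Br: 1
  Cl: 1
  O: 1
Molecular formula: C7H14BrClO.
  M = 7(12.011) + 14(1.008) + 79.904 + 35.45 + 15.999
    = 84.077 + 14.112 + 79.904 + 35.450 + 15.999 = 229.542

229.54 g/mol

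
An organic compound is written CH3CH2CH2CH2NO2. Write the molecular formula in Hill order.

C4H9NO2

Element totals:
  C: 4
  H: 9
  N: 1
  O: 2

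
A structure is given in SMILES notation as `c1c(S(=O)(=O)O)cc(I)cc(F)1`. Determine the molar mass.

302.06 g/mol

Atom tally by fragment:
  benzene ring core → C:6 H:6
  (− 3 ring H displaced by substituents)
  + SO3H → S:1 O:3 H:1
  + I → I:1
  + F → F:1
Element totals:
  C: 6
  H: 4
  F: 1
  I: 1
  O: 3
  S: 1
Molecular formula: C6H4FIO3S.
  M = 6(12.011) + 4(1.008) + 18.998 + 126.904 + 3(15.999) + 32.06
    = 72.066 + 4.032 + 18.998 + 126.904 + 47.997 + 32.060 = 302.057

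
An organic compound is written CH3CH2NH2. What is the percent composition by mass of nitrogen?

31.07%

Atom tally by fragment:
  CH3 → C:1 H:3
  CH2NH2 → C:1 H:4 N:1
Element totals:
  C: 2
  H: 7
  N: 1
Molecular formula: C2H7N.
Molar mass = 45.085 g/mol.
Mass from N: 1 × 14.007 = 14.007 g/mol.
%N = 14.007 / 45.085 × 100 = 31.07%.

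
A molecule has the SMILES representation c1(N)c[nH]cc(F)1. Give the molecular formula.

C4H5FN2

Atom tally by fragment:
  pyrrole ring core → C:4 H:5 N:1
  (− 2 ring H displaced by substituents)
  + NH2 → N:1 H:2
  + F → F:1
Element totals:
  C: 4
  H: 5
  F: 1
  N: 2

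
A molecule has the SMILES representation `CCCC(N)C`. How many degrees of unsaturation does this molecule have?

Atom tally by fragment:
  CH3 → C:1 H:3
  CH2 → C:1 H:2
  CH2 → C:1 H:2
  CH(NH2) → C:1 H:3 N:1
  CH3 → C:1 H:3
Element totals:
  C: 5
  H: 13
  N: 1
Molecular formula: C5H13N.
DoU = (2C + 2 + N − H − X) / 2 = (2·5 + 2 + 1 − 13 − 0) / 2 = 0.

0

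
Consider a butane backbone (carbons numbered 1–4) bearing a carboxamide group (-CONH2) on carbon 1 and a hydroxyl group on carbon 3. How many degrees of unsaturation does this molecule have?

Atom tally by fragment:
  H2NOCCH2 → C:2 H:4 O:1 N:1
  CH2 → C:1 H:2
  CH(OH) → C:1 H:2 O:1
  CH3 → C:1 H:3
Element totals:
  C: 5
  H: 11
  N: 1
  O: 2
Molecular formula: C5H11NO2.
DoU = (2C + 2 + N − H − X) / 2 = (2·5 + 2 + 1 − 11 − 0) / 2 = 1.

1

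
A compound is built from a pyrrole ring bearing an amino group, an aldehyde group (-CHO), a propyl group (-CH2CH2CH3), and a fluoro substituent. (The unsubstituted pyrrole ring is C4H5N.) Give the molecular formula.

C8H11FN2O

Atom tally by fragment:
  pyrrole ring core → C:4 H:5 N:1
  (− 4 ring H displaced by substituents)
  + NH2 → N:1 H:2
  + CHO → C:1 H:1 O:1
  + CH2CH2CH3 → C:3 H:7
  + F → F:1
Element totals:
  C: 8
  H: 11
  F: 1
  N: 2
  O: 1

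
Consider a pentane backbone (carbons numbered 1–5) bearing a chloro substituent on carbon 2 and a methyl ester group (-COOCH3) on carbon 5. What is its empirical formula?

C7H13ClO2

Atom tally by fragment:
  CH3 → C:1 H:3
  CH(Cl) → C:1 H:1 Cl:1
  CH2 → C:1 H:2
  CH2 → C:1 H:2
  CH2COOCH3 → C:3 H:5 O:2
Element totals:
  C: 7
  H: 13
  Cl: 1
  O: 2
Molecular formula: C7H13ClO2.
gcd of subscripts (7, 1, 13, 2) = 1, so the empirical formula equals the molecular formula.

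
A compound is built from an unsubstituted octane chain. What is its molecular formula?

C8H18

Atom tally by fragment:
  CH3 → C:1 H:3
  CH2 → C:1 H:2
  CH2 → C:1 H:2
  CH2 → C:1 H:2
  CH2 → C:1 H:2
  CH2 → C:1 H:2
  CH2 → C:1 H:2
  CH3 → C:1 H:3
Element totals:
  C: 8
  H: 18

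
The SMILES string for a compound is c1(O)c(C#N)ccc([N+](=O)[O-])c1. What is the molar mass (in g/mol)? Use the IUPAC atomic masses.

Atom tally by fragment:
  benzene ring core → C:6 H:6
  (− 3 ring H displaced by substituents)
  + OH → O:1 H:1
  + CN → C:1 N:1
  + NO2 → N:1 O:2
Element totals:
  C: 7
  H: 4
  N: 2
  O: 3
Molecular formula: C7H4N2O3.
  M = 7(12.011) + 4(1.008) + 2(14.007) + 3(15.999)
    = 84.077 + 4.032 + 28.014 + 47.997 = 164.120

164.12 g/mol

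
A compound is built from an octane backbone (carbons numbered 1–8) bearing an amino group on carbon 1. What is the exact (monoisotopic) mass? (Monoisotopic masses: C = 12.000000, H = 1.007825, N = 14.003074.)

Atom tally by fragment:
  H2NCH2 → C:1 H:4 N:1
  CH2 → C:1 H:2
  CH2 → C:1 H:2
  CH2 → C:1 H:2
  CH2 → C:1 H:2
  CH2 → C:1 H:2
  CH2 → C:1 H:2
  CH3 → C:1 H:3
Element totals:
  C: 8
  H: 19
  N: 1
Molecular formula: C8H19N.
  M = 8(12.0) + 19(1.007825) + 14.003074
    = 96.000000 + 19.148675 + 14.003074 = 129.151749

129.1517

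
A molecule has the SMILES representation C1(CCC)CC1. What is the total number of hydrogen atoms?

12

Atom tally by fragment:
  cyclopropane ring core → C:3 H:6
  (− 1 ring H displaced by substituents)
  + CH2CH2CH3 → C:3 H:7
Element totals:
  C: 6
  H: 12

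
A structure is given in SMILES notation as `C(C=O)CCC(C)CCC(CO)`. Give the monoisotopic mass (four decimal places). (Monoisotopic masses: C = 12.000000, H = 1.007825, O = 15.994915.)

Atom tally by fragment:
  OHCCH2 → C:2 H:3 O:1
  CH2 → C:1 H:2
  CH2 → C:1 H:2
  CH(CH3) → C:2 H:4
  CH2 → C:1 H:2
  CH2 → C:1 H:2
  CH2CH2OH → C:2 H:5 O:1
Element totals:
  C: 10
  H: 20
  O: 2
Molecular formula: C10H20O2.
  M = 10(12.0) + 20(1.007825) + 2(15.994915)
    = 120.000000 + 20.156500 + 31.989830 = 172.146330

172.1463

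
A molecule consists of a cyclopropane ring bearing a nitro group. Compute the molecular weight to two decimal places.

87.08 g/mol

Atom tally by fragment:
  cyclopropane ring core → C:3 H:6
  (− 1 ring H displaced by substituents)
  + NO2 → N:1 O:2
Element totals:
  C: 3
  H: 5
  N: 1
  O: 2
Molecular formula: C3H5NO2.
  M = 3(12.011) + 5(1.008) + 14.007 + 2(15.999)
    = 36.033 + 5.040 + 14.007 + 31.998 = 87.078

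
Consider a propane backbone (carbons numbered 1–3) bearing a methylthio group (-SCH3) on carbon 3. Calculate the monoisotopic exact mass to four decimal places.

Atom tally by fragment:
  CH3 → C:1 H:3
  CH2 → C:1 H:2
  CH2SCH3 → C:2 H:5 S:1
Element totals:
  C: 4
  H: 10
  S: 1
Molecular formula: C4H10S.
  M = 4(12.0) + 10(1.007825) + 31.972071
    = 48.000000 + 10.078250 + 31.972071 = 90.050321

90.0503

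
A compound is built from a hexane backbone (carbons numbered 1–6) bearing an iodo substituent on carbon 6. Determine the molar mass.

212.07 g/mol

Atom tally by fragment:
  CH3 → C:1 H:3
  CH2 → C:1 H:2
  CH2 → C:1 H:2
  CH2 → C:1 H:2
  CH2 → C:1 H:2
  CH2I → C:1 H:2 I:1
Element totals:
  C: 6
  H: 13
  I: 1
Molecular formula: C6H13I.
  M = 6(12.011) + 13(1.008) + 126.904
    = 72.066 + 13.104 + 126.904 = 212.074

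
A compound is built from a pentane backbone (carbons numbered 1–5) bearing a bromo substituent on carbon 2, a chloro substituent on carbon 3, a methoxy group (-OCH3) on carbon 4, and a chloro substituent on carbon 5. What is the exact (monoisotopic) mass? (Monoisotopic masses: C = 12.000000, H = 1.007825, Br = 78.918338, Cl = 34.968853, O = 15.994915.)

Atom tally by fragment:
  CH3 → C:1 H:3
  CH(Br) → C:1 H:1 Br:1
  CH(Cl) → C:1 H:1 Cl:1
  CH(OCH3) → C:2 H:4 O:1
  CH2Cl → C:1 H:2 Cl:1
Element totals:
  C: 6
  H: 11
  Br: 1
  Cl: 2
  O: 1
Molecular formula: C6H11BrCl2O.
  M = 6(12.0) + 11(1.007825) + 78.918338 + 2(34.968853) + 15.994915
    = 72.000000 + 11.086075 + 78.918338 + 69.937706 + 15.994915 = 247.937034

247.9370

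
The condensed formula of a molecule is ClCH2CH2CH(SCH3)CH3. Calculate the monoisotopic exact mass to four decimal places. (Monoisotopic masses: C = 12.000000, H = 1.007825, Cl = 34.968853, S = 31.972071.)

138.0270

Atom tally by fragment:
  ClCH2 → C:1 H:2 Cl:1
  CH2 → C:1 H:2
  CH(SCH3) → C:2 H:4 S:1
  CH3 → C:1 H:3
Element totals:
  C: 5
  H: 11
  Cl: 1
  S: 1
Molecular formula: C5H11ClS.
  M = 5(12.0) + 11(1.007825) + 34.968853 + 31.972071
    = 60.000000 + 11.086075 + 34.968853 + 31.972071 = 138.026999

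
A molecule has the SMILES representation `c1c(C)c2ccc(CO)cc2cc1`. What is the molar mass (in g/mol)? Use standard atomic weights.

Atom tally by fragment:
  naphthalene ring system core → C:10 H:8
  (− 2 ring H displaced by substituents)
  + CH3 → C:1 H:3
  + CH2OH → C:1 H:3 O:1
Element totals:
  C: 12
  H: 12
  O: 1
Molecular formula: C12H12O.
  M = 12(12.011) + 12(1.008) + 15.999
    = 144.132 + 12.096 + 15.999 = 172.227

172.23 g/mol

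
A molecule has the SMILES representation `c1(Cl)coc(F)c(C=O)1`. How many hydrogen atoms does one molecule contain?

2

Atom tally by fragment:
  furan ring core → C:4 H:4 O:1
  (− 3 ring H displaced by substituents)
  + Cl → Cl:1
  + F → F:1
  + CHO → C:1 H:1 O:1
Element totals:
  C: 5
  H: 2
  Cl: 1
  F: 1
  O: 2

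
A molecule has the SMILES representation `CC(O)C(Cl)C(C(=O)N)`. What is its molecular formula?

Atom tally by fragment:
  CH3 → C:1 H:3
  CH(OH) → C:1 H:2 O:1
  CH(Cl) → C:1 H:1 Cl:1
  CH2CONH2 → C:2 H:4 O:1 N:1
Element totals:
  C: 5
  H: 10
  Cl: 1
  N: 1
  O: 2

C5H10ClNO2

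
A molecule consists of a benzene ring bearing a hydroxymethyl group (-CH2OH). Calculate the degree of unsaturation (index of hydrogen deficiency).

4

Atom tally by fragment:
  benzene ring core → C:6 H:6
  (− 1 ring H displaced by substituents)
  + CH2OH → C:1 H:3 O:1
Element totals:
  C: 7
  H: 8
  O: 1
Molecular formula: C7H8O.
DoU = (2C + 2 + N − H − X) / 2 = (2·7 + 2 + 0 − 8 − 0) / 2 = 4.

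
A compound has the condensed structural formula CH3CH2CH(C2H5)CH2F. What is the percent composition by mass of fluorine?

18.24%

Element totals:
  C: 6
  H: 13
  F: 1
Molecular formula: C6H13F.
Molar mass = 104.168 g/mol.
Mass from F: 1 × 18.998 = 18.998 g/mol.
%F = 18.998 / 104.168 × 100 = 18.24%.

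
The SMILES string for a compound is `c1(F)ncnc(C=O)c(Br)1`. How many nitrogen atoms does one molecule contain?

2

Atom tally by fragment:
  pyrimidine ring core → C:4 H:4 N:2
  (− 3 ring H displaced by substituents)
  + F → F:1
  + CHO → C:1 H:1 O:1
  + Br → Br:1
Element totals:
  C: 5
  H: 2
  Br: 1
  F: 1
  N: 2
  O: 1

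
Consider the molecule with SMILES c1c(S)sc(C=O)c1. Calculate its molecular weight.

144.21 g/mol

Atom tally by fragment:
  thiophene ring core → C:4 H:4 S:1
  (− 2 ring H displaced by substituents)
  + SH → S:1 H:1
  + CHO → C:1 H:1 O:1
Element totals:
  C: 5
  H: 4
  O: 1
  S: 2
Molecular formula: C5H4OS2.
  M = 5(12.011) + 4(1.008) + 15.999 + 2(32.06)
    = 60.055 + 4.032 + 15.999 + 64.120 = 144.206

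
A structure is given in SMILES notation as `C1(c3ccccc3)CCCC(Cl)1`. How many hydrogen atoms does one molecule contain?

13

Atom tally by fragment:
  cyclopentane ring core → C:5 H:10
  (− 2 ring H displaced by substituents)
  + C6H5 → C:6 H:5
  + Cl → Cl:1
Element totals:
  C: 11
  H: 13
  Cl: 1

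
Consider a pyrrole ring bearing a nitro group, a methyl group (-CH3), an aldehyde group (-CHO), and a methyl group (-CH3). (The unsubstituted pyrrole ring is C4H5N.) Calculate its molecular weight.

Atom tally by fragment:
  pyrrole ring core → C:4 H:5 N:1
  (− 4 ring H displaced by substituents)
  + NO2 → N:1 O:2
  + CH3 → C:1 H:3
  + CHO → C:1 H:1 O:1
  + CH3 → C:1 H:3
Element totals:
  C: 7
  H: 8
  N: 2
  O: 3
Molecular formula: C7H8N2O3.
  M = 7(12.011) + 8(1.008) + 2(14.007) + 3(15.999)
    = 84.077 + 8.064 + 28.014 + 47.997 = 168.152

168.15 g/mol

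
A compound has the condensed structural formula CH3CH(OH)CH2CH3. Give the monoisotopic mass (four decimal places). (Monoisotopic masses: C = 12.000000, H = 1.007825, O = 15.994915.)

74.0732

Element totals:
  C: 4
  H: 10
  O: 1
Molecular formula: C4H10O.
  M = 4(12.0) + 10(1.007825) + 15.994915
    = 48.000000 + 10.078250 + 15.994915 = 74.073165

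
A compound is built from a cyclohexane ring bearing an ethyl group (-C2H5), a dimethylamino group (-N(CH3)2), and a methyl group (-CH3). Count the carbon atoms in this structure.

11

Atom tally by fragment:
  cyclohexane ring core → C:6 H:12
  (− 3 ring H displaced by substituents)
  + C2H5 → C:2 H:5
  + N(CH3)2 → N:1 C:2 H:6
  + CH3 → C:1 H:3
Element totals:
  C: 11
  H: 23
  N: 1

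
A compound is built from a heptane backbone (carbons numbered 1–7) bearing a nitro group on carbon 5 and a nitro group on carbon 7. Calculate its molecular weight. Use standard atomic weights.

Atom tally by fragment:
  CH3 → C:1 H:3
  CH2 → C:1 H:2
  CH2 → C:1 H:2
  CH2 → C:1 H:2
  CH(NO2) → C:1 H:1 N:1 O:2
  CH2 → C:1 H:2
  CH2NO2 → C:1 H:2 N:1 O:2
Element totals:
  C: 7
  H: 14
  N: 2
  O: 4
Molecular formula: C7H14N2O4.
  M = 7(12.011) + 14(1.008) + 2(14.007) + 4(15.999)
    = 84.077 + 14.112 + 28.014 + 63.996 = 190.199

190.20 g/mol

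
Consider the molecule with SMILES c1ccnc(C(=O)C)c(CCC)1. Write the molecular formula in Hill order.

C10H13NO

Atom tally by fragment:
  pyridine ring core → C:5 H:5 N:1
  (− 2 ring H displaced by substituents)
  + COCH3 → C:2 H:3 O:1
  + CH2CH2CH3 → C:3 H:7
Element totals:
  C: 10
  H: 13
  N: 1
  O: 1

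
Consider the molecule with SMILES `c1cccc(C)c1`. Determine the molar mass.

Atom tally by fragment:
  benzene ring core → C:6 H:6
  (− 1 ring H displaced by substituents)
  + CH3 → C:1 H:3
Element totals:
  C: 7
  H: 8
Molecular formula: C7H8.
  M = 7(12.011) + 8(1.008)
    = 84.077 + 8.064 = 92.141

92.14 g/mol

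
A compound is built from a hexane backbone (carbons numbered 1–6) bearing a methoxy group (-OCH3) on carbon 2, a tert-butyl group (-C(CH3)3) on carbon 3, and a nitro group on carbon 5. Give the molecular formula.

C11H23NO3

Atom tally by fragment:
  CH3 → C:1 H:3
  CH(OCH3) → C:2 H:4 O:1
  CH(C(CH3)3) → C:5 H:10
  CH2 → C:1 H:2
  CH(NO2) → C:1 H:1 N:1 O:2
  CH3 → C:1 H:3
Element totals:
  C: 11
  H: 23
  N: 1
  O: 3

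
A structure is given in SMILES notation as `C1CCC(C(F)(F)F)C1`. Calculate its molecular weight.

138.13 g/mol

Atom tally by fragment:
  cyclopentane ring core → C:5 H:10
  (− 1 ring H displaced by substituents)
  + CF3 → C:1 F:3
Element totals:
  C: 6
  H: 9
  F: 3
Molecular formula: C6H9F3.
  M = 6(12.011) + 9(1.008) + 3(18.998)
    = 72.066 + 9.072 + 56.994 = 138.132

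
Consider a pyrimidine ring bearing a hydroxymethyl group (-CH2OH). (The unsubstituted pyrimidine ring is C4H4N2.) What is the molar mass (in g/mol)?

110.12 g/mol

Atom tally by fragment:
  pyrimidine ring core → C:4 H:4 N:2
  (− 1 ring H displaced by substituents)
  + CH2OH → C:1 H:3 O:1
Element totals:
  C: 5
  H: 6
  N: 2
  O: 1
Molecular formula: C5H6N2O.
  M = 5(12.011) + 6(1.008) + 2(14.007) + 15.999
    = 60.055 + 6.048 + 28.014 + 15.999 = 110.116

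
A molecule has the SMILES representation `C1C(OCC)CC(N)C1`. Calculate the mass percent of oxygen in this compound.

12.38%

Atom tally by fragment:
  cyclopentane ring core → C:5 H:10
  (− 2 ring H displaced by substituents)
  + OC2H5 → C:2 H:5 O:1
  + NH2 → N:1 H:2
Element totals:
  C: 7
  H: 15
  N: 1
  O: 1
Molecular formula: C7H15NO.
Molar mass = 129.203 g/mol.
Mass from O: 1 × 15.999 = 15.999 g/mol.
%O = 15.999 / 129.203 × 100 = 12.38%.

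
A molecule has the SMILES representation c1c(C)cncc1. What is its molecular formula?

Atom tally by fragment:
  pyridine ring core → C:5 H:5 N:1
  (− 1 ring H displaced by substituents)
  + CH3 → C:1 H:3
Element totals:
  C: 6
  H: 7
  N: 1

C6H7N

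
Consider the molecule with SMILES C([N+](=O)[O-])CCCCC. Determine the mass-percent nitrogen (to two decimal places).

Atom tally by fragment:
  O2NCH2 → C:1 H:2 N:1 O:2
  CH2 → C:1 H:2
  CH2 → C:1 H:2
  CH2 → C:1 H:2
  CH2 → C:1 H:2
  CH3 → C:1 H:3
Element totals:
  C: 6
  H: 13
  N: 1
  O: 2
Molecular formula: C6H13NO2.
Molar mass = 131.175 g/mol.
Mass from N: 1 × 14.007 = 14.007 g/mol.
%N = 14.007 / 131.175 × 100 = 10.68%.

10.68%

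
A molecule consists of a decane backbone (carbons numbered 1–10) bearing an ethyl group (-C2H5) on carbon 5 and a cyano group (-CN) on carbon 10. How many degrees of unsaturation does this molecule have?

Atom tally by fragment:
  CH3 → C:1 H:3
  CH2 → C:1 H:2
  CH2 → C:1 H:2
  CH2 → C:1 H:2
  CH(C2H5) → C:3 H:6
  CH2 → C:1 H:2
  CH2 → C:1 H:2
  CH2 → C:1 H:2
  CH2 → C:1 H:2
  CH2CN → C:2 H:2 N:1
Element totals:
  C: 13
  H: 25
  N: 1
Molecular formula: C13H25N.
DoU = (2C + 2 + N − H − X) / 2 = (2·13 + 2 + 1 − 25 − 0) / 2 = 2.

2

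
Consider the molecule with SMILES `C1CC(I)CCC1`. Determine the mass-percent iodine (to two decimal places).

Atom tally by fragment:
  cyclohexane ring core → C:6 H:12
  (− 1 ring H displaced by substituents)
  + I → I:1
Element totals:
  C: 6
  H: 11
  I: 1
Molecular formula: C6H11I.
Molar mass = 210.058 g/mol.
Mass from I: 1 × 126.904 = 126.904 g/mol.
%I = 126.904 / 210.058 × 100 = 60.41%.

60.41%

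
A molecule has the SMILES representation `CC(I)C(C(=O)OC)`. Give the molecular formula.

Atom tally by fragment:
  CH3 → C:1 H:3
  CH(I) → C:1 H:1 I:1
  CH2COOCH3 → C:3 H:5 O:2
Element totals:
  C: 5
  H: 9
  I: 1
  O: 2

C5H9IO2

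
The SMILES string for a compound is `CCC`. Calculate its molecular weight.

Atom tally by fragment:
  CH3 → C:1 H:3
  CH2 → C:1 H:2
  CH3 → C:1 H:3
Element totals:
  C: 3
  H: 8
Molecular formula: C3H8.
  M = 3(12.011) + 8(1.008)
    = 36.033 + 8.064 = 44.097

44.10 g/mol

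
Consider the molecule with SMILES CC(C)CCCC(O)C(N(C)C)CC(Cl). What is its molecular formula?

C12H26ClNO

Atom tally by fragment:
  CH3 → C:1 H:3
  CH(CH3) → C:2 H:4
  CH2 → C:1 H:2
  CH2 → C:1 H:2
  CH2 → C:1 H:2
  CH(OH) → C:1 H:2 O:1
  CH(N(CH3)2) → C:3 H:7 N:1
  CH2 → C:1 H:2
  CH2Cl → C:1 H:2 Cl:1
Element totals:
  C: 12
  H: 26
  Cl: 1
  N: 1
  O: 1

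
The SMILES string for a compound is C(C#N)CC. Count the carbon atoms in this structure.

4

Atom tally by fragment:
  NCCH2 → C:2 H:2 N:1
  CH2 → C:1 H:2
  CH3 → C:1 H:3
Element totals:
  C: 4
  H: 7
  N: 1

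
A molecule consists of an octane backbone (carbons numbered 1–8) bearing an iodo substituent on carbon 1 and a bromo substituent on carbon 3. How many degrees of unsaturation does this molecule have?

0

Atom tally by fragment:
  ICH2 → C:1 H:2 I:1
  CH2 → C:1 H:2
  CH(Br) → C:1 H:1 Br:1
  CH2 → C:1 H:2
  CH2 → C:1 H:2
  CH2 → C:1 H:2
  CH2 → C:1 H:2
  CH3 → C:1 H:3
Element totals:
  C: 8
  H: 16
  Br: 1
  I: 1
Molecular formula: C8H16BrI.
DoU = (2C + 2 + N − H − X) / 2 = (2·8 + 2 + 0 − 16 − 2) / 2 = 0.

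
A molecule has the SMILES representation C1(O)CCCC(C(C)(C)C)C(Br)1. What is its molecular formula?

Atom tally by fragment:
  cyclohexane ring core → C:6 H:12
  (− 3 ring H displaced by substituents)
  + OH → O:1 H:1
  + C(CH3)3 → C:4 H:9
  + Br → Br:1
Element totals:
  C: 10
  H: 19
  Br: 1
  O: 1

C10H19BrO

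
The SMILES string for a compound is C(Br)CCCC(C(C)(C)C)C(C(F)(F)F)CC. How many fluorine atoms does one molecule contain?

3

Atom tally by fragment:
  BrCH2 → C:1 H:2 Br:1
  CH2 → C:1 H:2
  CH2 → C:1 H:2
  CH2 → C:1 H:2
  CH(C(CH3)3) → C:5 H:10
  CH(CF3) → C:2 H:1 F:3
  CH2 → C:1 H:2
  CH3 → C:1 H:3
Element totals:
  C: 13
  H: 24
  Br: 1
  F: 3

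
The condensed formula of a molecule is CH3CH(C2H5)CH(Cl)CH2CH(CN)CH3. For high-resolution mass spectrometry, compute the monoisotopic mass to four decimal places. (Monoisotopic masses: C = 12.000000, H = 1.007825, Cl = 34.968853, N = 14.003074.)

173.0971

Atom tally by fragment:
  CH3 → C:1 H:3
  CH(C2H5) → C:3 H:6
  CH(Cl) → C:1 H:1 Cl:1
  CH2 → C:1 H:2
  CH(CN) → C:2 H:1 N:1
  CH3 → C:1 H:3
Element totals:
  C: 9
  H: 16
  Cl: 1
  N: 1
Molecular formula: C9H16ClN.
  M = 9(12.0) + 16(1.007825) + 34.968853 + 14.003074
    = 108.000000 + 16.125200 + 34.968853 + 14.003074 = 173.097127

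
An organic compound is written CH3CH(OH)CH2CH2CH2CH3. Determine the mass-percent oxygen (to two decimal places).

15.66%

Atom tally by fragment:
  CH3 → C:1 H:3
  CH(OH) → C:1 H:2 O:1
  CH2 → C:1 H:2
  CH2 → C:1 H:2
  CH2 → C:1 H:2
  CH3 → C:1 H:3
Element totals:
  C: 6
  H: 14
  O: 1
Molecular formula: C6H14O.
Molar mass = 102.177 g/mol.
Mass from O: 1 × 15.999 = 15.999 g/mol.
%O = 15.999 / 102.177 × 100 = 15.66%.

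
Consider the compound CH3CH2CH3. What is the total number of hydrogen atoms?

8

Element totals:
  C: 3
  H: 8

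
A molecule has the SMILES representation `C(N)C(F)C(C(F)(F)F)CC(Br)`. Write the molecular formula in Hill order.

Atom tally by fragment:
  H2NCH2 → C:1 H:4 N:1
  CH(F) → C:1 H:1 F:1
  CH(CF3) → C:2 H:1 F:3
  CH2 → C:1 H:2
  CH2Br → C:1 H:2 Br:1
Element totals:
  C: 6
  H: 10
  Br: 1
  F: 4
  N: 1

C6H10BrF4N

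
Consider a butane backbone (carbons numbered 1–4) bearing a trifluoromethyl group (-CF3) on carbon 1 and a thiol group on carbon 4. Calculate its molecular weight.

158.18 g/mol

Atom tally by fragment:
  F3CCH2 → C:2 H:2 F:3
  CH2 → C:1 H:2
  CH2 → C:1 H:2
  CH2SH → C:1 H:3 S:1
Element totals:
  C: 5
  H: 9
  F: 3
  S: 1
Molecular formula: C5H9F3S.
  M = 5(12.011) + 9(1.008) + 3(18.998) + 32.06
    = 60.055 + 9.072 + 56.994 + 32.060 = 158.181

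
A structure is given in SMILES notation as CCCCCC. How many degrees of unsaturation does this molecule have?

0

Atom tally by fragment:
  CH3 → C:1 H:3
  CH2 → C:1 H:2
  CH2 → C:1 H:2
  CH2 → C:1 H:2
  CH2 → C:1 H:2
  CH3 → C:1 H:3
Element totals:
  C: 6
  H: 14
Molecular formula: C6H14.
DoU = (2C + 2 + N − H − X) / 2 = (2·6 + 2 + 0 − 14 − 0) / 2 = 0.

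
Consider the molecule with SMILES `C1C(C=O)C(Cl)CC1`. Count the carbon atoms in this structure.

Atom tally by fragment:
  cyclopentane ring core → C:5 H:10
  (− 2 ring H displaced by substituents)
  + CHO → C:1 H:1 O:1
  + Cl → Cl:1
Element totals:
  C: 6
  H: 9
  Cl: 1
  O: 1

6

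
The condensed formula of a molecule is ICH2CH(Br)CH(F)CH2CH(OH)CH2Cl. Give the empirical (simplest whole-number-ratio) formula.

C6H10BrClFIO

Element totals:
  C: 6
  H: 10
  Br: 1
  Cl: 1
  F: 1
  I: 1
  O: 1
Molecular formula: C6H10BrClFIO.
gcd of subscripts (1, 6, 1, 1, 10, 1, 1) = 1, so the empirical formula equals the molecular formula.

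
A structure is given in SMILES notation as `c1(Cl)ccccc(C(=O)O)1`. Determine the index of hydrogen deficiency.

Atom tally by fragment:
  benzene ring core → C:6 H:6
  (− 2 ring H displaced by substituents)
  + Cl → Cl:1
  + COOH → C:1 H:1 O:2
Element totals:
  C: 7
  H: 5
  Cl: 1
  O: 2
Molecular formula: C7H5ClO2.
DoU = (2C + 2 + N − H − X) / 2 = (2·7 + 2 + 0 − 5 − 1) / 2 = 5.

5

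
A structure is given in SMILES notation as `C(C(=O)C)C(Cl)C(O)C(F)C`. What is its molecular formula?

C7H12ClFO2

Atom tally by fragment:
  CH3COCH2 → C:3 H:5 O:1
  CH(Cl) → C:1 H:1 Cl:1
  CH(OH) → C:1 H:2 O:1
  CH(F) → C:1 H:1 F:1
  CH3 → C:1 H:3
Element totals:
  C: 7
  H: 12
  Cl: 1
  F: 1
  O: 2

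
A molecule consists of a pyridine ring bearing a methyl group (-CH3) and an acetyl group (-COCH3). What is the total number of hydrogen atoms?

Atom tally by fragment:
  pyridine ring core → C:5 H:5 N:1
  (− 2 ring H displaced by substituents)
  + CH3 → C:1 H:3
  + COCH3 → C:2 H:3 O:1
Element totals:
  C: 8
  H: 9
  N: 1
  O: 1

9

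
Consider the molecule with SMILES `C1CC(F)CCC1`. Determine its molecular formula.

Atom tally by fragment:
  cyclohexane ring core → C:6 H:12
  (− 1 ring H displaced by substituents)
  + F → F:1
Element totals:
  C: 6
  H: 11
  F: 1

C6H11F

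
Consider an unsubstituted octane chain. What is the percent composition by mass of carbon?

84.12%

Atom tally by fragment:
  CH3 → C:1 H:3
  CH2 → C:1 H:2
  CH2 → C:1 H:2
  CH2 → C:1 H:2
  CH2 → C:1 H:2
  CH2 → C:1 H:2
  CH2 → C:1 H:2
  CH3 → C:1 H:3
Element totals:
  C: 8
  H: 18
Molecular formula: C8H18.
Molar mass = 114.232 g/mol.
Mass from C: 8 × 12.011 = 96.088 g/mol.
%C = 96.088 / 114.232 × 100 = 84.12%.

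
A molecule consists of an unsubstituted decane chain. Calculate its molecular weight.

Atom tally by fragment:
  CH3 → C:1 H:3
  CH2 → C:1 H:2
  CH2 → C:1 H:2
  CH2 → C:1 H:2
  CH2 → C:1 H:2
  CH2 → C:1 H:2
  CH2 → C:1 H:2
  CH2 → C:1 H:2
  CH2 → C:1 H:2
  CH3 → C:1 H:3
Element totals:
  C: 10
  H: 22
Molecular formula: C10H22.
  M = 10(12.011) + 22(1.008)
    = 120.110 + 22.176 = 142.286

142.29 g/mol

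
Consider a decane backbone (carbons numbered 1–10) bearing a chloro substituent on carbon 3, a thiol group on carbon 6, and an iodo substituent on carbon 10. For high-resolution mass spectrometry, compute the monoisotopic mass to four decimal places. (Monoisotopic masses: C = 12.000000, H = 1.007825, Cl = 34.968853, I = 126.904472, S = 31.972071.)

Atom tally by fragment:
  CH3 → C:1 H:3
  CH2 → C:1 H:2
  CH(Cl) → C:1 H:1 Cl:1
  CH2 → C:1 H:2
  CH2 → C:1 H:2
  CH(SH) → C:1 H:2 S:1
  CH2 → C:1 H:2
  CH2 → C:1 H:2
  CH2 → C:1 H:2
  CH2I → C:1 H:2 I:1
Element totals:
  C: 10
  H: 20
  Cl: 1
  I: 1
  S: 1
Molecular formula: C10H20ClIS.
  M = 10(12.0) + 20(1.007825) + 34.968853 + 126.904472 + 31.972071
    = 120.000000 + 20.156500 + 34.968853 + 126.904472 + 31.972071 = 334.001896

334.0019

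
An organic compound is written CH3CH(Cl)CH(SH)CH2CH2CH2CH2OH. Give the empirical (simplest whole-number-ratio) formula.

C7H15ClOS

Atom tally by fragment:
  CH3 → C:1 H:3
  CH(Cl) → C:1 H:1 Cl:1
  CH(SH) → C:1 H:2 S:1
  CH2 → C:1 H:2
  CH2 → C:1 H:2
  CH2CH2OH → C:2 H:5 O:1
Element totals:
  C: 7
  H: 15
  Cl: 1
  O: 1
  S: 1
Molecular formula: C7H15ClOS.
gcd of subscripts (7, 1, 15, 1, 1) = 1, so the empirical formula equals the molecular formula.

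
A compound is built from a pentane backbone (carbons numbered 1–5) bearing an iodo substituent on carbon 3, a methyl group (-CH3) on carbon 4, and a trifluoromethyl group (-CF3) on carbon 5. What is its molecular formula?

Atom tally by fragment:
  CH3 → C:1 H:3
  CH2 → C:1 H:2
  CH(I) → C:1 H:1 I:1
  CH(CH3) → C:2 H:4
  CH2CF3 → C:2 H:2 F:3
Element totals:
  C: 7
  H: 12
  F: 3
  I: 1

C7H12F3I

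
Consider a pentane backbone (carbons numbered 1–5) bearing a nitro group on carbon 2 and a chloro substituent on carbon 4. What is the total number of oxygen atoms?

2

Atom tally by fragment:
  CH3 → C:1 H:3
  CH(NO2) → C:1 H:1 N:1 O:2
  CH2 → C:1 H:2
  CH(Cl) → C:1 H:1 Cl:1
  CH3 → C:1 H:3
Element totals:
  C: 5
  H: 10
  Cl: 1
  N: 1
  O: 2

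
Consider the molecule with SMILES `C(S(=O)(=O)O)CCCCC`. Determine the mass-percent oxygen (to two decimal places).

Atom tally by fragment:
  HO3SCH2 → C:1 H:3 S:1 O:3
  CH2 → C:1 H:2
  CH2 → C:1 H:2
  CH2 → C:1 H:2
  CH2 → C:1 H:2
  CH3 → C:1 H:3
Element totals:
  C: 6
  H: 14
  O: 3
  S: 1
Molecular formula: C6H14O3S.
Molar mass = 166.235 g/mol.
Mass from O: 3 × 15.999 = 47.997 g/mol.
%O = 47.997 / 166.235 × 100 = 28.87%.

28.87%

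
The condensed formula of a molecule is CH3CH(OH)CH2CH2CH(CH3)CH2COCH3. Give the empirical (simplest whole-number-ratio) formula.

C9H18O2

Atom tally by fragment:
  CH3 → C:1 H:3
  CH(OH) → C:1 H:2 O:1
  CH2 → C:1 H:2
  CH2 → C:1 H:2
  CH(CH3) → C:2 H:4
  CH2COCH3 → C:3 H:5 O:1
Element totals:
  C: 9
  H: 18
  O: 2
Molecular formula: C9H18O2.
gcd of subscripts (9, 18, 2) = 1, so the empirical formula equals the molecular formula.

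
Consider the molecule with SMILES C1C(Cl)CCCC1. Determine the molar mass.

118.60 g/mol

Atom tally by fragment:
  cyclohexane ring core → C:6 H:12
  (− 1 ring H displaced by substituents)
  + Cl → Cl:1
Element totals:
  C: 6
  H: 11
  Cl: 1
Molecular formula: C6H11Cl.
  M = 6(12.011) + 11(1.008) + 35.45
    = 72.066 + 11.088 + 35.450 = 118.604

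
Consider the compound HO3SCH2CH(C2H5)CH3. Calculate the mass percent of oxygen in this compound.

31.53%

Atom tally by fragment:
  HO3SCH2 → C:1 H:3 S:1 O:3
  CH(C2H5) → C:3 H:6
  CH3 → C:1 H:3
Element totals:
  C: 5
  H: 12
  O: 3
  S: 1
Molecular formula: C5H12O3S.
Molar mass = 152.208 g/mol.
Mass from O: 3 × 15.999 = 47.997 g/mol.
%O = 47.997 / 152.208 × 100 = 31.53%.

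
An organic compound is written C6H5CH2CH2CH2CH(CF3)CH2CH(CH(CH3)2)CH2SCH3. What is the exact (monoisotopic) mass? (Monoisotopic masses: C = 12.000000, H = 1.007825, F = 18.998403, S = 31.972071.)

332.1786

Atom tally by fragment:
  C6H5CH2 → C:7 H:7
  CH2 → C:1 H:2
  CH2 → C:1 H:2
  CH(CF3) → C:2 H:1 F:3
  CH2 → C:1 H:2
  CH(CH(CH3)2) → C:4 H:8
  CH2SCH3 → C:2 H:5 S:1
Element totals:
  C: 18
  H: 27
  F: 3
  S: 1
Molecular formula: C18H27F3S.
  M = 18(12.0) + 27(1.007825) + 3(18.998403) + 31.972071
    = 216.000000 + 27.211275 + 56.995209 + 31.972071 = 332.178555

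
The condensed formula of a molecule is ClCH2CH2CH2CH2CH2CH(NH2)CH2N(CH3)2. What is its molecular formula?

Atom tally by fragment:
  ClCH2 → C:1 H:2 Cl:1
  CH2 → C:1 H:2
  CH2 → C:1 H:2
  CH2 → C:1 H:2
  CH2 → C:1 H:2
  CH(NH2) → C:1 H:3 N:1
  CH2N(CH3)2 → C:3 H:8 N:1
Element totals:
  C: 9
  H: 21
  Cl: 1
  N: 2

C9H21ClN2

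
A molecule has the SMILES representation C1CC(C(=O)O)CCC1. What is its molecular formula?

Atom tally by fragment:
  cyclohexane ring core → C:6 H:12
  (− 1 ring H displaced by substituents)
  + COOH → C:1 H:1 O:2
Element totals:
  C: 7
  H: 12
  O: 2

C7H12O2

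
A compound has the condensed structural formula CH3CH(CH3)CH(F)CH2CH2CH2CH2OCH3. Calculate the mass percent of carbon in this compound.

Element totals:
  C: 9
  H: 19
  F: 1
  O: 1
Molecular formula: C9H19FO.
Molar mass = 162.248 g/mol.
Mass from C: 9 × 12.011 = 108.099 g/mol.
%C = 108.099 / 162.248 × 100 = 66.63%.

66.63%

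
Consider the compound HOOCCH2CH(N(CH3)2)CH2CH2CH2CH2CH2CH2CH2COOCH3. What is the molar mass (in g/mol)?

Element totals:
  C: 14
  H: 27
  N: 1
  O: 4
Molecular formula: C14H27NO4.
  M = 14(12.011) + 27(1.008) + 14.007 + 4(15.999)
    = 168.154 + 27.216 + 14.007 + 63.996 = 273.373

273.37 g/mol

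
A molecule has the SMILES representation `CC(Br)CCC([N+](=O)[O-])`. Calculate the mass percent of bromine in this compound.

40.76%

Atom tally by fragment:
  CH3 → C:1 H:3
  CH(Br) → C:1 H:1 Br:1
  CH2 → C:1 H:2
  CH2 → C:1 H:2
  CH2NO2 → C:1 H:2 N:1 O:2
Element totals:
  C: 5
  H: 10
  Br: 1
  N: 1
  O: 2
Molecular formula: C5H10BrNO2.
Molar mass = 196.044 g/mol.
Mass from Br: 1 × 79.904 = 79.904 g/mol.
%Br = 79.904 / 196.044 × 100 = 40.76%.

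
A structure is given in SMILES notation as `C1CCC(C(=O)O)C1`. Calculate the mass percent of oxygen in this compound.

28.03%

Atom tally by fragment:
  cyclopentane ring core → C:5 H:10
  (− 1 ring H displaced by substituents)
  + COOH → C:1 H:1 O:2
Element totals:
  C: 6
  H: 10
  O: 2
Molecular formula: C6H10O2.
Molar mass = 114.144 g/mol.
Mass from O: 2 × 15.999 = 31.998 g/mol.
%O = 31.998 / 114.144 × 100 = 28.03%.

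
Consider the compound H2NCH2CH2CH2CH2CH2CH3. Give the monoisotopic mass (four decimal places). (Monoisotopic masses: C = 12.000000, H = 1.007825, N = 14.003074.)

101.1204

Element totals:
  C: 6
  H: 15
  N: 1
Molecular formula: C6H15N.
  M = 6(12.0) + 15(1.007825) + 14.003074
    = 72.000000 + 15.117375 + 14.003074 = 101.120449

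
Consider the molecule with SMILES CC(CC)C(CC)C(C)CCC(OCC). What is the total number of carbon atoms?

14

Atom tally by fragment:
  CH3 → C:1 H:3
  CH(C2H5) → C:3 H:6
  CH(C2H5) → C:3 H:6
  CH(CH3) → C:2 H:4
  CH2 → C:1 H:2
  CH2 → C:1 H:2
  CH2OC2H5 → C:3 H:7 O:1
Element totals:
  C: 14
  H: 30
  O: 1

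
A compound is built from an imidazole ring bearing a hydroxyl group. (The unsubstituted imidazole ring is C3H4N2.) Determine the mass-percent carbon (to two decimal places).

42.86%

Atom tally by fragment:
  imidazole ring core → C:3 H:4 N:2
  (− 1 ring H displaced by substituents)
  + OH → O:1 H:1
Element totals:
  C: 3
  H: 4
  N: 2
  O: 1
Molecular formula: C3H4N2O.
Molar mass = 84.078 g/mol.
Mass from C: 3 × 12.011 = 36.033 g/mol.
%C = 36.033 / 84.078 × 100 = 42.86%.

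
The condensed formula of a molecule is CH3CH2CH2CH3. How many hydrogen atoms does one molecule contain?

Atom tally by fragment:
  CH3 → C:1 H:3
  CH2 → C:1 H:2
  CH2 → C:1 H:2
  CH3 → C:1 H:3
Element totals:
  C: 4
  H: 10

10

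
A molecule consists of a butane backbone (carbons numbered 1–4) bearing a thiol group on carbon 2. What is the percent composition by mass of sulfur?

Atom tally by fragment:
  CH3 → C:1 H:3
  CH(SH) → C:1 H:2 S:1
  CH2 → C:1 H:2
  CH3 → C:1 H:3
Element totals:
  C: 4
  H: 10
  S: 1
Molecular formula: C4H10S.
Molar mass = 90.184 g/mol.
Mass from S: 1 × 32.06 = 32.060 g/mol.
%S = 32.060 / 90.184 × 100 = 35.55%.

35.55%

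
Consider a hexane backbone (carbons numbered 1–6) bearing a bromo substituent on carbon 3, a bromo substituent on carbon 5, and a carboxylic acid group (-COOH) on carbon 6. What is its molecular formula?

Atom tally by fragment:
  CH3 → C:1 H:3
  CH2 → C:1 H:2
  CH(Br) → C:1 H:1 Br:1
  CH2 → C:1 H:2
  CH(Br) → C:1 H:1 Br:1
  CH2COOH → C:2 H:3 O:2
Element totals:
  C: 7
  H: 12
  Br: 2
  O: 2

C7H12Br2O2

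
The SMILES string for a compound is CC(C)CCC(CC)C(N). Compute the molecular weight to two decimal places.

143.27 g/mol

Atom tally by fragment:
  CH3 → C:1 H:3
  CH(CH3) → C:2 H:4
  CH2 → C:1 H:2
  CH2 → C:1 H:2
  CH(C2H5) → C:3 H:6
  CH2NH2 → C:1 H:4 N:1
Element totals:
  C: 9
  H: 21
  N: 1
Molecular formula: C9H21N.
  M = 9(12.011) + 21(1.008) + 14.007
    = 108.099 + 21.168 + 14.007 = 143.274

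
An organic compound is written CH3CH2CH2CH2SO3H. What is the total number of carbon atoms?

Atom tally by fragment:
  CH3 → C:1 H:3
  CH2 → C:1 H:2
  CH2 → C:1 H:2
  CH2SO3H → C:1 H:3 S:1 O:3
Element totals:
  C: 4
  H: 10
  O: 3
  S: 1

4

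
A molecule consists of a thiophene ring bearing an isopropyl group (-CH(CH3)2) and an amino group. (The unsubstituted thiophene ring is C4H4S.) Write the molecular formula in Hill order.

Atom tally by fragment:
  thiophene ring core → C:4 H:4 S:1
  (− 2 ring H displaced by substituents)
  + CH(CH3)2 → C:3 H:7
  + NH2 → N:1 H:2
Element totals:
  C: 7
  H: 11
  N: 1
  S: 1

C7H11NS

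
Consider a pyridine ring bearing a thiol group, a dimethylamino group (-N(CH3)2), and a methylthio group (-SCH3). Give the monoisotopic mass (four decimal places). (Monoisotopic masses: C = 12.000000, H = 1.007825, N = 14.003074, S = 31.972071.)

Atom tally by fragment:
  pyridine ring core → C:5 H:5 N:1
  (− 3 ring H displaced by substituents)
  + SH → S:1 H:1
  + N(CH3)2 → N:1 C:2 H:6
  + SCH3 → C:1 H:3 S:1
Element totals:
  C: 8
  H: 12
  N: 2
  S: 2
Molecular formula: C8H12N2S2.
  M = 8(12.0) + 12(1.007825) + 2(14.003074) + 2(31.972071)
    = 96.000000 + 12.093900 + 28.006148 + 63.944142 = 200.044190

200.0442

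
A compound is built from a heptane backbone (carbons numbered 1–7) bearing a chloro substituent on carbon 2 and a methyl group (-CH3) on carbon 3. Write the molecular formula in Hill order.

Atom tally by fragment:
  CH3 → C:1 H:3
  CH(Cl) → C:1 H:1 Cl:1
  CH(CH3) → C:2 H:4
  CH2 → C:1 H:2
  CH2 → C:1 H:2
  CH2 → C:1 H:2
  CH3 → C:1 H:3
Element totals:
  C: 8
  H: 17
  Cl: 1

C8H17Cl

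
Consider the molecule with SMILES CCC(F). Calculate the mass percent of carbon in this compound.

58.04%

Atom tally by fragment:
  CH3 → C:1 H:3
  CH2 → C:1 H:2
  CH2F → C:1 H:2 F:1
Element totals:
  C: 3
  H: 7
  F: 1
Molecular formula: C3H7F.
Molar mass = 62.087 g/mol.
Mass from C: 3 × 12.011 = 36.033 g/mol.
%C = 36.033 / 62.087 × 100 = 58.04%.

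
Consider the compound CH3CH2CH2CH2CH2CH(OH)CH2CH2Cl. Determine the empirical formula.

C8H17ClO

Element totals:
  C: 8
  H: 17
  Cl: 1
  O: 1
Molecular formula: C8H17ClO.
gcd of subscripts (8, 1, 17, 1) = 1, so the empirical formula equals the molecular formula.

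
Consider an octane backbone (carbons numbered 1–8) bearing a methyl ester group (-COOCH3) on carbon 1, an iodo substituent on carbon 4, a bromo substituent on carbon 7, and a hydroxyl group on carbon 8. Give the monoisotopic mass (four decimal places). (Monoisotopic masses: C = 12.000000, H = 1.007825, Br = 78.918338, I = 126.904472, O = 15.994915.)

Atom tally by fragment:
  CH3OOCCH2 → C:3 H:5 O:2
  CH2 → C:1 H:2
  CH2 → C:1 H:2
  CH(I) → C:1 H:1 I:1
  CH2 → C:1 H:2
  CH2 → C:1 H:2
  CH(Br) → C:1 H:1 Br:1
  CH2OH → C:1 H:3 O:1
Element totals:
  C: 10
  H: 18
  Br: 1
  I: 1
  O: 3
Molecular formula: C10H18BrIO3.
  M = 10(12.0) + 18(1.007825) + 78.918338 + 126.904472 + 3(15.994915)
    = 120.000000 + 18.140850 + 78.918338 + 126.904472 + 47.984745 = 391.948405

391.9484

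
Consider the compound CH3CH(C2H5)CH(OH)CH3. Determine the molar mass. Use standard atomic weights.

Atom tally by fragment:
  CH3 → C:1 H:3
  CH(C2H5) → C:3 H:6
  CH(OH) → C:1 H:2 O:1
  CH3 → C:1 H:3
Element totals:
  C: 6
  H: 14
  O: 1
Molecular formula: C6H14O.
  M = 6(12.011) + 14(1.008) + 15.999
    = 72.066 + 14.112 + 15.999 = 102.177

102.18 g/mol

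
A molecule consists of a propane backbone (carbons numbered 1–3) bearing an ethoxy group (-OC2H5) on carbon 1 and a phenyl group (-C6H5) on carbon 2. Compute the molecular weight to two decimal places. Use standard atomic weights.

164.25 g/mol

Atom tally by fragment:
  C2H5OCH2 → C:3 H:7 O:1
  CH(C6H5) → C:7 H:6
  CH3 → C:1 H:3
Element totals:
  C: 11
  H: 16
  O: 1
Molecular formula: C11H16O.
  M = 11(12.011) + 16(1.008) + 15.999
    = 132.121 + 16.128 + 15.999 = 164.248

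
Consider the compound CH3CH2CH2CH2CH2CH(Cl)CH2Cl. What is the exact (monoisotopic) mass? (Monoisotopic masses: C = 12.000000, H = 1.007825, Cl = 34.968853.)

168.0473

Atom tally by fragment:
  CH3 → C:1 H:3
  CH2 → C:1 H:2
  CH2 → C:1 H:2
  CH2 → C:1 H:2
  CH2 → C:1 H:2
  CH(Cl) → C:1 H:1 Cl:1
  CH2Cl → C:1 H:2 Cl:1
Element totals:
  C: 7
  H: 14
  Cl: 2
Molecular formula: C7H14Cl2.
  M = 7(12.0) + 14(1.007825) + 2(34.968853)
    = 84.000000 + 14.109550 + 69.937706 = 168.047256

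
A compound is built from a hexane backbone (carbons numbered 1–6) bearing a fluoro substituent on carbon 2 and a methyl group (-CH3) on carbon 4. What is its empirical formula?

C7H15F

Atom tally by fragment:
  CH3 → C:1 H:3
  CH(F) → C:1 H:1 F:1
  CH2 → C:1 H:2
  CH(CH3) → C:2 H:4
  CH2 → C:1 H:2
  CH3 → C:1 H:3
Element totals:
  C: 7
  H: 15
  F: 1
Molecular formula: C7H15F.
gcd of subscripts (7, 1, 15) = 1, so the empirical formula equals the molecular formula.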